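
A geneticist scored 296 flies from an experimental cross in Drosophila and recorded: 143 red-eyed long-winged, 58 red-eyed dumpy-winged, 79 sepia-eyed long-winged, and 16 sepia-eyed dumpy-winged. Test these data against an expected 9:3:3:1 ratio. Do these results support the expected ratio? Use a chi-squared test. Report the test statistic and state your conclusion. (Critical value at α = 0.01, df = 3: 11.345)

13.718; not consistent

Total ratio parts = 16. Expected numbers out of 296:
  red-eyed long-winged: 296 × 9/16 = 166.5
  red-eyed dumpy-winged: 296 × 3/16 = 55.5
  sepia-eyed long-winged: 296 × 3/16 = 55.5
  sepia-eyed dumpy-winged: 296 × 1/16 = 18.5
χ² = Σ (O − E)² / E
  red-eyed long-winged: (143 − 166.5)² / 166.5 = 3.3168
  red-eyed dumpy-winged: (58 − 55.5)² / 55.5 = 0.1126
  sepia-eyed long-winged: (79 − 55.5)² / 55.5 = 9.9505
  sepia-eyed dumpy-winged: (16 − 18.5)² / 18.5 = 0.3378
χ² = 3.3168 + 0.1126 + 9.9505 + 0.3378 = 13.7177 ≈ 13.718
Degrees of freedom = 4 − 1 = 3; critical value at α = 0.01 is 11.345.
Since 13.718 > 11.345, we reject the null hypothesis — the data do not fit the 9:3:3:1 ratio.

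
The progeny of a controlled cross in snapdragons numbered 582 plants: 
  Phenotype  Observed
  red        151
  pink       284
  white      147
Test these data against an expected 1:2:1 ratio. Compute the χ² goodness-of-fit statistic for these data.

0.392

Total ratio parts = 4. Expected numbers out of 582:
  red: 582 × 1/4 = 145.5
  pink: 582 × 2/4 = 291
  white: 582 × 1/4 = 145.5
χ² = Σ (O − E)² / E
  red: (151 − 145.5)² / 145.5 = 0.2079
  pink: (284 − 291)² / 291 = 0.1684
  white: (147 − 145.5)² / 145.5 = 0.0155
χ² = 0.2079 + 0.1684 + 0.0155 = 0.3918 ≈ 0.392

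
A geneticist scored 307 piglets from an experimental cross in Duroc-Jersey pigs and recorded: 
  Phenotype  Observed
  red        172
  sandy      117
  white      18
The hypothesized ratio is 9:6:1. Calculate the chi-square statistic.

0.107

Total ratio parts = 16. Expected numbers out of 307:
  red: 307 × 9/16 = 172.6875
  sandy: 307 × 6/16 = 115.125
  white: 307 × 1/16 = 19.1875
χ² = Σ (O − E)² / E
  red: (172 − 172.6875)² / 172.6875 = 0.0027
  sandy: (117 − 115.125)² / 115.125 = 0.0305
  white: (18 − 19.1875)² / 19.1875 = 0.0735
χ² = 0.0027 + 0.0305 + 0.0735 = 0.1067 ≈ 0.107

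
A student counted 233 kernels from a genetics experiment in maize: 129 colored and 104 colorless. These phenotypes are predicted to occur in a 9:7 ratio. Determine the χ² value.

The 9:7 ratio has 16 parts, so with N = 233 the expected counts are:
  colored: 233 × 9/16 = 131.0625
  colorless: 233 × 7/16 = 101.9375
χ² = Σ (O − E)² / E
  colored: (129 − 131.0625)² / 131.0625 = 0.0325
  colorless: (104 − 101.9375)² / 101.9375 = 0.0417
χ² = 0.0325 + 0.0417 = 0.0742 ≈ 0.074

0.074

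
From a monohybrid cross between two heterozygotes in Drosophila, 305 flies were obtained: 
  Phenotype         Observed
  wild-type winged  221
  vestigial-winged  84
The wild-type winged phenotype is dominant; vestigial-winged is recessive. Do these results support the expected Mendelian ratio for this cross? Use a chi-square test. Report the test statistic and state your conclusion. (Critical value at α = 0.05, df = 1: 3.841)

1.050; consistent

For a monohybrid cross between heterozygotes with complete dominance, the expected phenotypic ratio is 3:1.
The 3:1 ratio has 4 parts, so with N = 305 the expected counts are:
  wild-type winged: 305 × 3/4 = 228.75
  vestigial-winged: 305 × 1/4 = 76.25
χ² = Σ (O − E)² / E
  wild-type winged: (221 − 228.75)² / 228.75 = 0.2626
  vestigial-winged: (84 − 76.25)² / 76.25 = 0.7877
χ² = 0.2626 + 0.7877 = 1.0503 ≈ 1.050
Degrees of freedom = 2 − 1 = 1; critical value at α = 0.05 is 3.841.
Since 1.050 < 3.841, we fail to reject the null hypothesis — the data are consistent with the 3:1 ratio.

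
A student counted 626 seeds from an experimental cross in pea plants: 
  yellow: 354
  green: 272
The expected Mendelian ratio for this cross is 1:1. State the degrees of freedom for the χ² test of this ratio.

1

A goodness-of-fit test with 2 phenotype classes has df = 2 − 1 = 1.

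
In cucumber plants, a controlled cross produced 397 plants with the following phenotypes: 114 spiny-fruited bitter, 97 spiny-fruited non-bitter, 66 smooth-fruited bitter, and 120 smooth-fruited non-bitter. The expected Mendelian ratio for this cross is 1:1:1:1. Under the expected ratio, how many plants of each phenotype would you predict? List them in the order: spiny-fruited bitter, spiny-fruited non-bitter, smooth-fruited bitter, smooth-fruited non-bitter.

The 1:1:1:1 ratio has 4 parts, so with N = 397 the expected counts are:
  spiny-fruited bitter: 397 × 1/4 = 99.25
  spiny-fruited non-bitter: 397 × 1/4 = 99.25
  smooth-fruited bitter: 397 × 1/4 = 99.25
  smooth-fruited non-bitter: 397 × 1/4 = 99.25

99.25, 99.25, 99.25, 99.25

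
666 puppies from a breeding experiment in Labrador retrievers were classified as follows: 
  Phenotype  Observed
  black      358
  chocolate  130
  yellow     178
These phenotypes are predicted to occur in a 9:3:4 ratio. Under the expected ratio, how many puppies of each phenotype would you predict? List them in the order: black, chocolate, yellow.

The 9:3:4 ratio has 16 parts, so with N = 666 the expected counts are:
  black: 666 × 9/16 = 374.625
  chocolate: 666 × 3/16 = 124.875
  yellow: 666 × 4/16 = 166.5

374.625, 124.875, 166.5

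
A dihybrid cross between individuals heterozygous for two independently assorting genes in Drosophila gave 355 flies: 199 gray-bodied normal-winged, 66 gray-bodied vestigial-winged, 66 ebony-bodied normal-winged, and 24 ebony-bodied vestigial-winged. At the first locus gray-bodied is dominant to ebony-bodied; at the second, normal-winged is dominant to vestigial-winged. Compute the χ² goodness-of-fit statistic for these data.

A dihybrid F₂ with independent assortment and complete dominance at both loci gives a 9:3:3:1 phenotypic ratio.
The 9:3:3:1 ratio has 16 parts, so with N = 355 the expected counts are:
  gray-bodied normal-winged: 355 × 9/16 = 199.6875
  gray-bodied vestigial-winged: 355 × 3/16 = 66.5625
  ebony-bodied normal-winged: 355 × 3/16 = 66.5625
  ebony-bodied vestigial-winged: 355 × 1/16 = 22.1875
χ² = Σ (O − E)² / E
  gray-bodied normal-winged: (199 − 199.6875)² / 199.6875 = 0.0024
  gray-bodied vestigial-winged: (66 − 66.5625)² / 66.5625 = 0.0048
  ebony-bodied normal-winged: (66 − 66.5625)² / 66.5625 = 0.0048
  ebony-bodied vestigial-winged: (24 − 22.1875)² / 22.1875 = 0.1481
χ² = 0.0024 + 0.0048 + 0.0048 + 0.1481 = 0.1601 ≈ 0.160

0.160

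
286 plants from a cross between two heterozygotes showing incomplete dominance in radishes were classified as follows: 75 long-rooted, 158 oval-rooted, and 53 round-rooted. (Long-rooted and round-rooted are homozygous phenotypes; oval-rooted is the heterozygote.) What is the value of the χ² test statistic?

6.531

With incomplete dominance, a heterozygote × heterozygote cross gives a 1:2:1 phenotypic ratio.
Expected counts for N = 286 under a 1:2:1 ratio (total parts = 4):
  long-rooted: 286 × 1/4 = 71.5
  oval-rooted: 286 × 2/4 = 143
  round-rooted: 286 × 1/4 = 71.5
χ² = Σ (O − E)² / E
  long-rooted: (75 − 71.5)² / 71.5 = 0.1713
  oval-rooted: (158 − 143)² / 143 = 1.5734
  round-rooted: (53 − 71.5)² / 71.5 = 4.7867
χ² = 0.1713 + 1.5734 + 4.7867 = 6.5314 ≈ 6.531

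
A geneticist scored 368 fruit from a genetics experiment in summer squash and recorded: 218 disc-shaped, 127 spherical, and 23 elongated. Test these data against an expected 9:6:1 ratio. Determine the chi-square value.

The 9:6:1 ratio has 16 parts, so with N = 368 the expected counts are:
  disc-shaped: 368 × 9/16 = 207
  spherical: 368 × 6/16 = 138
  elongated: 368 × 1/16 = 23
χ² = Σ (O − E)² / E
  disc-shaped: (218 − 207)² / 207 = 0.5845
  spherical: (127 − 138)² / 138 = 0.8768
  elongated: (23 − 23)² / 23 = 0.0000
χ² = 0.5845 + 0.8768 + 0.0000 = 1.4613 ≈ 1.461

1.461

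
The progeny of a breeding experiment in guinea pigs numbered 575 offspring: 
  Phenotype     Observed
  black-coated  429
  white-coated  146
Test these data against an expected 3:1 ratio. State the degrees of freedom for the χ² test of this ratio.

A goodness-of-fit test with 2 phenotype classes has df = 2 − 1 = 1.

1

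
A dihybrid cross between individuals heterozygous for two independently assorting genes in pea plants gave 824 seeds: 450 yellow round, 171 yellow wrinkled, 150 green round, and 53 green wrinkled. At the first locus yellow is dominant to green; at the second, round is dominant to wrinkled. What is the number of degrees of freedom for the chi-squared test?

A dihybrid F₂ with independent assortment and complete dominance at both loci gives a 9:3:3:1 phenotypic ratio.
A goodness-of-fit test with 4 phenotype classes has df = 4 − 1 = 3.

3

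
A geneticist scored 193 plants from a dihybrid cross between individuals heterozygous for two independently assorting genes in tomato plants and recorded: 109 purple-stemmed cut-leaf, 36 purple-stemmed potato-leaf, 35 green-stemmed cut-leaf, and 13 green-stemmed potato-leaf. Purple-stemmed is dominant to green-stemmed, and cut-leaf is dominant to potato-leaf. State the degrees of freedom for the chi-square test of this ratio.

A dihybrid F₂ with independent assortment and complete dominance at both loci gives a 9:3:3:1 phenotypic ratio.
A goodness-of-fit test with 4 phenotype classes has df = 4 − 1 = 3.

3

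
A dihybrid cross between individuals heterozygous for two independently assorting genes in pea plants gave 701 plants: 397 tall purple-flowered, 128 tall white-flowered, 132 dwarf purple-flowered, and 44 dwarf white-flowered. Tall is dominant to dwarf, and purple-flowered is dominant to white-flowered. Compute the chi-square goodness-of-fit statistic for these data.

A dihybrid F₂ with independent assortment and complete dominance at both loci gives a 9:3:3:1 phenotypic ratio.
Under the 9:3:3:1 hypothesis (Σ ratio = 16, N = 701):
  tall purple-flowered: 701 × 9/16 = 394.3125
  tall white-flowered: 701 × 3/16 = 131.4375
  dwarf purple-flowered: 701 × 3/16 = 131.4375
  dwarf white-flowered: 701 × 1/16 = 43.8125
χ² = Σ (O − E)² / E
  tall purple-flowered: (397 − 394.3125)² / 394.3125 = 0.0183
  tall white-flowered: (128 − 131.4375)² / 131.4375 = 0.0899
  dwarf purple-flowered: (132 − 131.4375)² / 131.4375 = 0.0024
  dwarf white-flowered: (44 − 43.8125)² / 43.8125 = 0.0008
χ² = 0.0183 + 0.0899 + 0.0024 + 0.0008 = 0.1114 ≈ 0.111

0.111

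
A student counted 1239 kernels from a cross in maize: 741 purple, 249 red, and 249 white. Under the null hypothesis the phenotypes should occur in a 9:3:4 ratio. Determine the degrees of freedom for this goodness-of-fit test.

A goodness-of-fit test with 3 phenotype classes has df = 3 − 1 = 2.

2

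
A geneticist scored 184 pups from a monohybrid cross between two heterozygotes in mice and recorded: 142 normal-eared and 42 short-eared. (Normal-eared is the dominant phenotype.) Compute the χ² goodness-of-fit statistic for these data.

For a monohybrid cross between heterozygotes with complete dominance, the expected phenotypic ratio is 3:1.
Expected counts for N = 184 under a 3:1 ratio (total parts = 4):
  normal-eared: 184 × 3/4 = 138
  short-eared: 184 × 1/4 = 46
χ² = Σ (O − E)² / E
  normal-eared: (142 − 138)² / 138 = 0.1159
  short-eared: (42 − 46)² / 46 = 0.3478
χ² = 0.1159 + 0.3478 = 0.4637 ≈ 0.464

0.464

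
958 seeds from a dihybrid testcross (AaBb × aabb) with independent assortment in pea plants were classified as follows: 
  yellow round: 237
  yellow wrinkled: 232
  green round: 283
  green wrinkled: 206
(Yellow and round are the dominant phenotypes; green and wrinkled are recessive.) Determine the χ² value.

A dihybrid testcross with independent assortment gives a 1:1:1:1 ratio.
Expected counts for N = 958 under a 1:1:1:1 ratio (total parts = 4):
  yellow round: 958 × 1/4 = 239.5
  yellow wrinkled: 958 × 1/4 = 239.5
  green round: 958 × 1/4 = 239.5
  green wrinkled: 958 × 1/4 = 239.5
χ² = Σ (O − E)² / E
  yellow round: (237 − 239.5)² / 239.5 = 0.0261
  yellow wrinkled: (232 − 239.5)² / 239.5 = 0.2349
  green round: (283 − 239.5)² / 239.5 = 7.9008
  green wrinkled: (206 − 239.5)² / 239.5 = 4.6858
χ² = 0.0261 + 0.2349 + 7.9008 + 4.6858 = 12.8476 ≈ 12.848

12.848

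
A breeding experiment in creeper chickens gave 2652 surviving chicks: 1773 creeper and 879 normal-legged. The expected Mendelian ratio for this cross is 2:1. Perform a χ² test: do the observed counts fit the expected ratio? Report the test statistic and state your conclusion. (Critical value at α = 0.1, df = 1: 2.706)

0.042; consistent

Expected counts for N = 2652 under a 2:1 ratio (total parts = 3):
  creeper: 2652 × 2/3 = 1768
  normal-legged: 2652 × 1/3 = 884
χ² = Σ (O − E)² / E
  creeper: (1773 − 1768)² / 1768 = 0.0141
  normal-legged: (879 − 884)² / 884 = 0.0283
χ² = 0.0141 + 0.0283 = 0.0424 ≈ 0.042
Degrees of freedom = 2 − 1 = 1; critical value at α = 0.1 is 2.706.
Since 0.042 < 2.706, we fail to reject the null hypothesis — the data are consistent with the 2:1 ratio.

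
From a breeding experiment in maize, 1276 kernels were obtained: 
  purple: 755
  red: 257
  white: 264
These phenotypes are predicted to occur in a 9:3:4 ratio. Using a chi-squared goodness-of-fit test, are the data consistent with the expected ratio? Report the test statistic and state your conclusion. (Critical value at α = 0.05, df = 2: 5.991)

12.733; not consistent

Total ratio parts = 16. Expected numbers out of 1276:
  purple: 1276 × 9/16 = 717.75
  red: 1276 × 3/16 = 239.25
  white: 1276 × 4/16 = 319
χ² = Σ (O − E)² / E
  purple: (755 − 717.75)² / 717.75 = 1.9332
  red: (257 − 239.25)² / 239.25 = 1.3169
  white: (264 − 319)² / 319 = 9.4828
χ² = 1.9332 + 1.3169 + 9.4828 = 12.7329 ≈ 12.733
Degrees of freedom = 3 − 1 = 2; critical value at α = 0.05 is 5.991.
Since 12.733 > 5.991, we reject the null hypothesis — the data do not fit the 9:3:4 ratio.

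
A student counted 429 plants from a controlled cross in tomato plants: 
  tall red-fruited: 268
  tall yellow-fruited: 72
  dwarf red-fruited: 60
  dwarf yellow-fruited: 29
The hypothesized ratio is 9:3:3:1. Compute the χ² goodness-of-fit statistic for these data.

9.208

Expected counts for N = 429 under a 9:3:3:1 ratio (total parts = 16):
  tall red-fruited: 429 × 9/16 = 241.3125
  tall yellow-fruited: 429 × 3/16 = 80.4375
  dwarf red-fruited: 429 × 3/16 = 80.4375
  dwarf yellow-fruited: 429 × 1/16 = 26.8125
χ² = Σ (O − E)² / E
  tall red-fruited: (268 − 241.3125)² / 241.3125 = 2.9515
  tall yellow-fruited: (72 − 80.4375)² / 80.4375 = 0.8851
  dwarf red-fruited: (60 − 80.4375)² / 80.4375 = 5.1927
  dwarf yellow-fruited: (29 − 26.8125)² / 26.8125 = 0.1785
χ² = 2.9515 + 0.8851 + 5.1927 + 0.1785 = 9.2078 ≈ 9.208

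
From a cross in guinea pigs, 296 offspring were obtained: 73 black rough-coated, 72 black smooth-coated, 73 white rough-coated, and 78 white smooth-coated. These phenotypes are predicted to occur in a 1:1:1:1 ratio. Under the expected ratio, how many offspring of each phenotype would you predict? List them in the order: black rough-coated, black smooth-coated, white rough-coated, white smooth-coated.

Total ratio parts = 4. Expected numbers out of 296:
  black rough-coated: 296 × 1/4 = 74
  black smooth-coated: 296 × 1/4 = 74
  white rough-coated: 296 × 1/4 = 74
  white smooth-coated: 296 × 1/4 = 74

74, 74, 74, 74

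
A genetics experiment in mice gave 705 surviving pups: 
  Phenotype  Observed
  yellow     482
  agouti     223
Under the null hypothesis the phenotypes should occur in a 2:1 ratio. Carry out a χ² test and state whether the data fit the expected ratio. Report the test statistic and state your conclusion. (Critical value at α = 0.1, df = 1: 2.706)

0.919; consistent

Total ratio parts = 3. Expected numbers out of 705:
  yellow: 705 × 2/3 = 470
  agouti: 705 × 1/3 = 235
χ² = Σ (O − E)² / E
  yellow: (482 − 470)² / 470 = 0.3064
  agouti: (223 − 235)² / 235 = 0.6128
χ² = 0.3064 + 0.6128 = 0.9192 ≈ 0.919
Degrees of freedom = 2 − 1 = 1; critical value at α = 0.1 is 2.706.
Since 0.919 < 2.706, we fail to reject the null hypothesis — the data are consistent with the 2:1 ratio.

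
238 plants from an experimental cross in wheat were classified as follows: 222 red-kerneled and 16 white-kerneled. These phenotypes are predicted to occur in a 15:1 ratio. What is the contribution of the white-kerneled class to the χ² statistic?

0.085

Total ratio parts = 16. Expected numbers out of 238:
  red-kerneled: 238 × 15/16 = 223.125
  white-kerneled: 238 × 1/16 = 14.875
Contribution of white-kerneled: (16 − 14.875)² / 14.875 = 0.0851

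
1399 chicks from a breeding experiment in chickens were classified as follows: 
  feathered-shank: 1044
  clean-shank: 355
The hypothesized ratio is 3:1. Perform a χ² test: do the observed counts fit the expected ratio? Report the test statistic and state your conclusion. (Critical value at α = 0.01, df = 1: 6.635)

0.105; consistent

Total ratio parts = 4. Expected numbers out of 1399:
  feathered-shank: 1399 × 3/4 = 1049.25
  clean-shank: 1399 × 1/4 = 349.75
χ² = Σ (O − E)² / E
  feathered-shank: (1044 − 1049.25)² / 1049.25 = 0.0263
  clean-shank: (355 − 349.75)² / 349.75 = 0.0788
χ² = 0.0263 + 0.0788 = 0.1051 ≈ 0.105
Degrees of freedom = 2 − 1 = 1; critical value at α = 0.01 is 6.635.
Since 0.105 < 6.635, we fail to reject the null hypothesis — the data are consistent with the 3:1 ratio.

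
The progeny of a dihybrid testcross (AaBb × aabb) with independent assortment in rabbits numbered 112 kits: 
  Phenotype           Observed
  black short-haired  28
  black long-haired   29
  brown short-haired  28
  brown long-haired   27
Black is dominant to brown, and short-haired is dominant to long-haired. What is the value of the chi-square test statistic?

0.071

A dihybrid testcross with independent assortment gives a 1:1:1:1 ratio.
The 1:1:1:1 ratio has 4 parts, so with N = 112 the expected counts are:
  black short-haired: 112 × 1/4 = 28
  black long-haired: 112 × 1/4 = 28
  brown short-haired: 112 × 1/4 = 28
  brown long-haired: 112 × 1/4 = 28
χ² = Σ (O − E)² / E
  black short-haired: (28 − 28)² / 28 = 0.0000
  black long-haired: (29 − 28)² / 28 = 0.0357
  brown short-haired: (28 − 28)² / 28 = 0.0000
  brown long-haired: (27 − 28)² / 28 = 0.0357
χ² = 0.0000 + 0.0357 + 0.0000 + 0.0357 = 0.0714 ≈ 0.071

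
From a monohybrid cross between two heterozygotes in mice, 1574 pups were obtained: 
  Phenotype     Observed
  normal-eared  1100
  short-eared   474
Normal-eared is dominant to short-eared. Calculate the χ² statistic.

For a monohybrid cross between heterozygotes with complete dominance, the expected phenotypic ratio is 3:1.
Expected counts for N = 1574 under a 3:1 ratio (total parts = 4):
  normal-eared: 1574 × 3/4 = 1180.5
  short-eared: 1574 × 1/4 = 393.5
χ² = Σ (O − E)² / E
  normal-eared: (1100 − 1180.5)² / 1180.5 = 5.4894
  short-eared: (474 − 393.5)² / 393.5 = 16.4682
χ² = 5.4894 + 16.4682 = 21.9576 ≈ 21.958

21.958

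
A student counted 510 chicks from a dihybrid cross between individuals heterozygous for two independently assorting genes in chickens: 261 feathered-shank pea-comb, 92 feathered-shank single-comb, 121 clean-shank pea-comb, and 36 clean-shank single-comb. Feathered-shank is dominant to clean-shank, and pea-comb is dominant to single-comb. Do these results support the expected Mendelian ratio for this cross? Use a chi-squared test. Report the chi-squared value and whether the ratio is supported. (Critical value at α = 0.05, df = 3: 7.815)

A dihybrid F₂ with independent assortment and complete dominance at both loci gives a 9:3:3:1 phenotypic ratio.
Expected counts for N = 510 under a 9:3:3:1 ratio (total parts = 16):
  feathered-shank pea-comb: 510 × 9/16 = 286.875
  feathered-shank single-comb: 510 × 3/16 = 95.625
  clean-shank pea-comb: 510 × 3/16 = 95.625
  clean-shank single-comb: 510 × 1/16 = 31.875
χ² = Σ (O − E)² / E
  feathered-shank pea-comb: (261 − 286.875)² / 286.875 = 2.3338
  feathered-shank single-comb: (92 − 95.625)² / 95.625 = 0.1374
  clean-shank pea-comb: (121 − 95.625)² / 95.625 = 6.7335
  clean-shank single-comb: (36 − 31.875)² / 31.875 = 0.5338
χ² = 2.3338 + 0.1374 + 6.7335 + 0.5338 = 9.7385 ≈ 9.739
Degrees of freedom = 4 − 1 = 3; critical value at α = 0.05 is 7.815.
Since 9.739 > 7.815, we reject the null hypothesis — the data do not fit the 9:3:3:1 ratio.

9.739; not consistent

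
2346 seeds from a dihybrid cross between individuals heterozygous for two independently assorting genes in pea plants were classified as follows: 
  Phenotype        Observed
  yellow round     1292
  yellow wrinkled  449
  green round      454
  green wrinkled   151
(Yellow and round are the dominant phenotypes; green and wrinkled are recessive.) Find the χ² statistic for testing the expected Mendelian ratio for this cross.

1.352

A dihybrid F₂ with independent assortment and complete dominance at both loci gives a 9:3:3:1 phenotypic ratio.
Under the 9:3:3:1 hypothesis (Σ ratio = 16, N = 2346):
  yellow round: 2346 × 9/16 = 1319.625
  yellow wrinkled: 2346 × 3/16 = 439.875
  green round: 2346 × 3/16 = 439.875
  green wrinkled: 2346 × 1/16 = 146.625
χ² = Σ (O − E)² / E
  yellow round: (1292 − 1319.625)² / 1319.625 = 0.5783
  yellow wrinkled: (449 − 439.875)² / 439.875 = 0.1893
  green round: (454 − 439.875)² / 439.875 = 0.4536
  green wrinkled: (151 − 146.625)² / 146.625 = 0.1305
χ² = 0.5783 + 0.1893 + 0.4536 + 0.1305 = 1.3517 ≈ 1.352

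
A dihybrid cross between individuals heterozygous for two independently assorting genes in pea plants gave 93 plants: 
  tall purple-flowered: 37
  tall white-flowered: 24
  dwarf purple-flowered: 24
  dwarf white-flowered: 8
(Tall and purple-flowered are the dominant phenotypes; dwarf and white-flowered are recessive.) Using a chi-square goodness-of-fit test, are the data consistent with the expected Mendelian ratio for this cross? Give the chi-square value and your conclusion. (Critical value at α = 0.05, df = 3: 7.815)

A dihybrid F₂ with independent assortment and complete dominance at both loci gives a 9:3:3:1 phenotypic ratio.
Under the 9:3:3:1 hypothesis (Σ ratio = 16, N = 93):
  tall purple-flowered: 93 × 9/16 = 52.3125
  tall white-flowered: 93 × 3/16 = 17.4375
  dwarf purple-flowered: 93 × 3/16 = 17.4375
  dwarf white-flowered: 93 × 1/16 = 5.8125
χ² = Σ (O − E)² / E
  tall purple-flowered: (37 − 52.3125)² / 52.3125 = 4.4822
  tall white-flowered: (24 − 17.4375)² / 17.4375 = 2.4698
  dwarf purple-flowered: (24 − 17.4375)² / 17.4375 = 2.4698
  dwarf white-flowered: (8 − 5.8125)² / 5.8125 = 0.8233
χ² = 4.4822 + 2.4698 + 2.4698 + 0.8233 = 10.2451 ≈ 10.245
Degrees of freedom = 4 − 1 = 3; critical value at α = 0.05 is 7.815.
Since 10.245 > 7.815, we reject the null hypothesis — the data do not fit the 9:3:3:1 ratio.

10.245; not consistent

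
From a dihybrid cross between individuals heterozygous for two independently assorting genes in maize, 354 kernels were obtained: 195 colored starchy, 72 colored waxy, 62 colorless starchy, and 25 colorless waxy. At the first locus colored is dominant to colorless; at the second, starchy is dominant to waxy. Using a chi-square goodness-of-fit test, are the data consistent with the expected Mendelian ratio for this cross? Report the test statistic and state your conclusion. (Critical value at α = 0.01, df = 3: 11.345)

1.224; consistent

A dihybrid F₂ with independent assortment and complete dominance at both loci gives a 9:3:3:1 phenotypic ratio.
Under the 9:3:3:1 hypothesis (Σ ratio = 16, N = 354):
  colored starchy: 354 × 9/16 = 199.125
  colored waxy: 354 × 3/16 = 66.375
  colorless starchy: 354 × 3/16 = 66.375
  colorless waxy: 354 × 1/16 = 22.125
χ² = Σ (O − E)² / E
  colored starchy: (195 − 199.125)² / 199.125 = 0.0855
  colored waxy: (72 − 66.375)² / 66.375 = 0.4767
  colorless starchy: (62 − 66.375)² / 66.375 = 0.2884
  colorless waxy: (25 − 22.125)² / 22.125 = 0.3736
χ² = 0.0855 + 0.4767 + 0.2884 + 0.3736 = 1.2242 ≈ 1.224
Degrees of freedom = 4 − 1 = 3; critical value at α = 0.01 is 11.345.
Since 1.224 < 11.345, we fail to reject the null hypothesis — the data are consistent with the 9:3:3:1 ratio.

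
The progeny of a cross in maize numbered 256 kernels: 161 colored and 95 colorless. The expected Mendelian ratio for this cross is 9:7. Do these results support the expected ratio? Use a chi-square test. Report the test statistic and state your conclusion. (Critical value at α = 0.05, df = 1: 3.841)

4.587; not consistent

Under the 9:7 hypothesis (Σ ratio = 16, N = 256):
  colored: 256 × 9/16 = 144
  colorless: 256 × 7/16 = 112
χ² = Σ (O − E)² / E
  colored: (161 − 144)² / 144 = 2.0069
  colorless: (95 − 112)² / 112 = 2.5804
χ² = 2.0069 + 2.5804 = 4.5873 ≈ 4.587
Degrees of freedom = 2 − 1 = 1; critical value at α = 0.05 is 3.841.
Since 4.587 > 3.841, we reject the null hypothesis — the data do not fit the 9:7 ratio.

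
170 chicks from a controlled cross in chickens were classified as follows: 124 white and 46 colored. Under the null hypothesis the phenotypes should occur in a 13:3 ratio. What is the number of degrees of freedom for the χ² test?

A goodness-of-fit test with 2 phenotype classes has df = 2 − 1 = 1.

1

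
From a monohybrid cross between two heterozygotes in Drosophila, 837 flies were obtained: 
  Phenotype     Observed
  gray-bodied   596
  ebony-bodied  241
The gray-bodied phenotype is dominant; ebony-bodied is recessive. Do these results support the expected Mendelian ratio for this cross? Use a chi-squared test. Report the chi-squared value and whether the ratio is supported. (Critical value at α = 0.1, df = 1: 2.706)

For a monohybrid cross between heterozygotes with complete dominance, the expected phenotypic ratio is 3:1.
Under the 3:1 hypothesis (Σ ratio = 4, N = 837):
  gray-bodied: 837 × 3/4 = 627.75
  ebony-bodied: 837 × 1/4 = 209.25
χ² = Σ (O − E)² / E
  gray-bodied: (596 − 627.75)² / 627.75 = 1.6058
  ebony-bodied: (241 − 209.25)² / 209.25 = 4.8175
χ² = 1.6058 + 4.8175 = 6.4233 ≈ 6.423
Degrees of freedom = 2 − 1 = 1; critical value at α = 0.1 is 2.706.
Since 6.423 > 2.706, we reject the null hypothesis — the data do not fit the 3:1 ratio.

6.423; not consistent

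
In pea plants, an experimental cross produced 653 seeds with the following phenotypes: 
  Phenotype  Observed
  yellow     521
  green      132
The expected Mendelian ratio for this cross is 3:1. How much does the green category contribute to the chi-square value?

Expected counts for N = 653 under a 3:1 ratio (total parts = 4):
  yellow: 653 × 3/4 = 489.75
  green: 653 × 1/4 = 163.25
Contribution of green: (132 − 163.25)² / 163.25 = 5.9820

5.982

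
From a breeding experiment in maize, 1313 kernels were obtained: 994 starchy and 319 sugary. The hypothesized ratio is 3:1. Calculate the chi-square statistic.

Under the 3:1 hypothesis (Σ ratio = 4, N = 1313):
  starchy: 1313 × 3/4 = 984.75
  sugary: 1313 × 1/4 = 328.25
χ² = Σ (O − E)² / E
  starchy: (994 − 984.75)² / 984.75 = 0.0869
  sugary: (319 − 328.25)² / 328.25 = 0.2607
χ² = 0.0869 + 0.2607 = 0.3476 ≈ 0.348

0.348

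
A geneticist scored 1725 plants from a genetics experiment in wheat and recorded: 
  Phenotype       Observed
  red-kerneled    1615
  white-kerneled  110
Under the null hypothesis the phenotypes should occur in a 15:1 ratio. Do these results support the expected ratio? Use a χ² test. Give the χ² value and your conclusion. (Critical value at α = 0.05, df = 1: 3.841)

Expected counts for N = 1725 under a 15:1 ratio (total parts = 16):
  red-kerneled: 1725 × 15/16 = 1617.1875
  white-kerneled: 1725 × 1/16 = 107.8125
χ² = Σ (O − E)² / E
  red-kerneled: (1615 − 1617.1875)² / 1617.1875 = 0.0030
  white-kerneled: (110 − 107.8125)² / 107.8125 = 0.0444
χ² = 0.0030 + 0.0444 = 0.0474 ≈ 0.047
Degrees of freedom = 2 − 1 = 1; critical value at α = 0.05 is 3.841.
Since 0.047 < 3.841, we fail to reject the null hypothesis — the data are consistent with the 15:1 ratio.

0.047; consistent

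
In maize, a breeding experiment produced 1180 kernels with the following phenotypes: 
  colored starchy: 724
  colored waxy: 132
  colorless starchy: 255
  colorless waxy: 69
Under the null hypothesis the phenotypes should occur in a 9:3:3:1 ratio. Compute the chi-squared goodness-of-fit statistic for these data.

Expected counts for N = 1180 under a 9:3:3:1 ratio (total parts = 16):
  colored starchy: 1180 × 9/16 = 663.75
  colored waxy: 1180 × 3/16 = 221.25
  colorless starchy: 1180 × 3/16 = 221.25
  colorless waxy: 1180 × 1/16 = 73.75
χ² = Σ (O − E)² / E
  colored starchy: (724 − 663.75)² / 663.75 = 5.4690
  colored waxy: (132 − 221.25)² / 221.25 = 36.0025
  colorless starchy: (255 − 221.25)² / 221.25 = 5.1483
  colorless waxy: (69 − 73.75)² / 73.75 = 0.3059
χ² = 5.4690 + 36.0025 + 5.1483 + 0.3059 = 46.9257 ≈ 46.926

46.926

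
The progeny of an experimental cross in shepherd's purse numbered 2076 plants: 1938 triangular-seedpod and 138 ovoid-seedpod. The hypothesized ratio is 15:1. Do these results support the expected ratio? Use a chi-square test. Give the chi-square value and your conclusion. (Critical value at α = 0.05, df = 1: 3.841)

Under the 15:1 hypothesis (Σ ratio = 16, N = 2076):
  triangular-seedpod: 2076 × 15/16 = 1946.25
  ovoid-seedpod: 2076 × 1/16 = 129.75
χ² = Σ (O − E)² / E
  triangular-seedpod: (1938 − 1946.25)² / 1946.25 = 0.0350
  ovoid-seedpod: (138 − 129.75)² / 129.75 = 0.5246
χ² = 0.0350 + 0.5246 = 0.5596 ≈ 0.560
Degrees of freedom = 2 − 1 = 1; critical value at α = 0.05 is 3.841.
Since 0.560 < 3.841, we fail to reject the null hypothesis — the data are consistent with the 15:1 ratio.

0.560; consistent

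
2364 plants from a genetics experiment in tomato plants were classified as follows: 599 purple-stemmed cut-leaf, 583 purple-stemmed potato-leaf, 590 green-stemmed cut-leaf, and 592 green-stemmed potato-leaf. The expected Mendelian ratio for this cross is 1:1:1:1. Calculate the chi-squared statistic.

Total ratio parts = 4. Expected numbers out of 2364:
  purple-stemmed cut-leaf: 2364 × 1/4 = 591
  purple-stemmed potato-leaf: 2364 × 1/4 = 591
  green-stemmed cut-leaf: 2364 × 1/4 = 591
  green-stemmed potato-leaf: 2364 × 1/4 = 591
χ² = Σ (O − E)² / E
  purple-stemmed cut-leaf: (599 − 591)² / 591 = 0.1083
  purple-stemmed potato-leaf: (583 − 591)² / 591 = 0.1083
  green-stemmed cut-leaf: (590 − 591)² / 591 = 0.0017
  green-stemmed potato-leaf: (592 − 591)² / 591 = 0.0017
χ² = 0.1083 + 0.1083 + 0.0017 + 0.0017 = 0.220

0.220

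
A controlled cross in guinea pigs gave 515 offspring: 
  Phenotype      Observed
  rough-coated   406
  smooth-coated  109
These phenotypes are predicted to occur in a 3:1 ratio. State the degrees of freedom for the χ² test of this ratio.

A goodness-of-fit test with 2 phenotype classes has df = 2 − 1 = 1.

1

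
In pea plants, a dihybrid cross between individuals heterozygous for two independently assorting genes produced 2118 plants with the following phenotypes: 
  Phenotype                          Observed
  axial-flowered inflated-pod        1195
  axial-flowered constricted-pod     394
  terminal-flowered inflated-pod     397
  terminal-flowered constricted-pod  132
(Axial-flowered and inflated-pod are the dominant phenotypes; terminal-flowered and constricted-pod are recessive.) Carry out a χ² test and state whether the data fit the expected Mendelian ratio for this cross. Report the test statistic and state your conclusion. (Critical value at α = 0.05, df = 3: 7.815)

A dihybrid F₂ with independent assortment and complete dominance at both loci gives a 9:3:3:1 phenotypic ratio.
Under the 9:3:3:1 hypothesis (Σ ratio = 16, N = 2118):
  axial-flowered inflated-pod: 2118 × 9/16 = 1191.375
  axial-flowered constricted-pod: 2118 × 3/16 = 397.125
  terminal-flowered inflated-pod: 2118 × 3/16 = 397.125
  terminal-flowered constricted-pod: 2118 × 1/16 = 132.375
χ² = Σ (O − E)² / E
  axial-flowered inflated-pod: (1195 − 1191.375)² / 1191.375 = 0.0110
  axial-flowered constricted-pod: (394 − 397.125)² / 397.125 = 0.0246
  terminal-flowered inflated-pod: (397 − 397.125)² / 397.125 = 0.0000
  terminal-flowered constricted-pod: (132 − 132.375)² / 132.375 = 0.0011
χ² = 0.0110 + 0.0246 + 0.0000 + 0.0011 = 0.0367 ≈ 0.037
Degrees of freedom = 4 − 1 = 3; critical value at α = 0.05 is 7.815.
Since 0.037 < 7.815, we fail to reject the null hypothesis — the data are consistent with the 9:3:3:1 ratio.

0.037; consistent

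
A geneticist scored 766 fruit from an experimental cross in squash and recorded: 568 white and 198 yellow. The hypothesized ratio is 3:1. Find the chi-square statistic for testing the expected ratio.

Under the 3:1 hypothesis (Σ ratio = 4, N = 766):
  white: 766 × 3/4 = 574.5
  yellow: 766 × 1/4 = 191.5
χ² = Σ (O − E)² / E
  white: (568 − 574.5)² / 574.5 = 0.0735
  yellow: (198 − 191.5)² / 191.5 = 0.2206
χ² = 0.0735 + 0.2206 = 0.2941 ≈ 0.294

0.294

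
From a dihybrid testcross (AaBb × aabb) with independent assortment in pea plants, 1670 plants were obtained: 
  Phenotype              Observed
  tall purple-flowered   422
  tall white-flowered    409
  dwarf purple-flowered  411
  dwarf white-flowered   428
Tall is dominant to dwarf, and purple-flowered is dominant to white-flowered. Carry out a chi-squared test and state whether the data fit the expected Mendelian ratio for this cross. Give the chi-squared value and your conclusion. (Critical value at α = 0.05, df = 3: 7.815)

A dihybrid testcross with independent assortment gives a 1:1:1:1 ratio.
The 1:1:1:1 ratio has 4 parts, so with N = 1670 the expected counts are:
  tall purple-flowered: 1670 × 1/4 = 417.5
  tall white-flowered: 1670 × 1/4 = 417.5
  dwarf purple-flowered: 1670 × 1/4 = 417.5
  dwarf white-flowered: 1670 × 1/4 = 417.5
χ² = Σ (O − E)² / E
  tall purple-flowered: (422 − 417.5)² / 417.5 = 0.0485
  tall white-flowered: (409 − 417.5)² / 417.5 = 0.1731
  dwarf purple-flowered: (411 − 417.5)² / 417.5 = 0.1012
  dwarf white-flowered: (428 − 417.5)² / 417.5 = 0.2641
χ² = 0.0485 + 0.1731 + 0.1012 + 0.2641 = 0.5869 ≈ 0.587
Degrees of freedom = 4 − 1 = 3; critical value at α = 0.05 is 7.815.
Since 0.587 < 7.815, we fail to reject the null hypothesis — the data are consistent with the 1:1:1:1 ratio.

0.587; consistent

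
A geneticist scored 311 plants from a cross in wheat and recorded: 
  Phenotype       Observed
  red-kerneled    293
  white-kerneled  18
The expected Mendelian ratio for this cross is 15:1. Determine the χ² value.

The 15:1 ratio has 16 parts, so with N = 311 the expected counts are:
  red-kerneled: 311 × 15/16 = 291.5625
  white-kerneled: 311 × 1/16 = 19.4375
χ² = Σ (O − E)² / E
  red-kerneled: (293 − 291.5625)² / 291.5625 = 0.0071
  white-kerneled: (18 − 19.4375)² / 19.4375 = 0.1063
χ² = 0.0071 + 0.1063 = 0.1134 ≈ 0.113

0.113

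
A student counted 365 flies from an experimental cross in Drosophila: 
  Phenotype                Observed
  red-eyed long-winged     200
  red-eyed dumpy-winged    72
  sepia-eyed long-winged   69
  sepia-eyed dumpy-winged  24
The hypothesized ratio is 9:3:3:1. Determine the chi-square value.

Total ratio parts = 16. Expected numbers out of 365:
  red-eyed long-winged: 365 × 9/16 = 205.3125
  red-eyed dumpy-winged: 365 × 3/16 = 68.4375
  sepia-eyed long-winged: 365 × 3/16 = 68.4375
  sepia-eyed dumpy-winged: 365 × 1/16 = 22.8125
χ² = Σ (O − E)² / E
  red-eyed long-winged: (200 − 205.3125)² / 205.3125 = 0.1375
  red-eyed dumpy-winged: (72 − 68.4375)² / 68.4375 = 0.1854
  sepia-eyed long-winged: (69 − 68.4375)² / 68.4375 = 0.0046
  sepia-eyed dumpy-winged: (24 − 22.8125)² / 22.8125 = 0.0618
χ² = 0.1375 + 0.1854 + 0.0046 + 0.0618 = 0.3893 ≈ 0.389

0.389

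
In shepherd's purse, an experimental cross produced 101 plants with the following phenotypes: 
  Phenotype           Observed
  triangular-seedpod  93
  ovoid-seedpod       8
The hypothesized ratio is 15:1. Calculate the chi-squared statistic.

0.481

Expected counts for N = 101 under a 15:1 ratio (total parts = 16):
  triangular-seedpod: 101 × 15/16 = 94.6875
  ovoid-seedpod: 101 × 1/16 = 6.3125
χ² = Σ (O − E)² / E
  triangular-seedpod: (93 − 94.6875)² / 94.6875 = 0.0301
  ovoid-seedpod: (8 − 6.3125)² / 6.3125 = 0.4511
χ² = 0.0301 + 0.4511 = 0.4812 ≈ 0.481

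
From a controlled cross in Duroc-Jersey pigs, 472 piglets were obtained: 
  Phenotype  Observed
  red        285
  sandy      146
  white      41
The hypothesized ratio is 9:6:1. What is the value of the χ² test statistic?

Total ratio parts = 16. Expected numbers out of 472:
  red: 472 × 9/16 = 265.5
  sandy: 472 × 6/16 = 177
  white: 472 × 1/16 = 29.5
χ² = Σ (O − E)² / E
  red: (285 − 265.5)² / 265.5 = 1.4322
  sandy: (146 − 177)² / 177 = 5.4294
  white: (41 − 29.5)² / 29.5 = 4.4831
χ² = 1.4322 + 5.4294 + 4.4831 = 11.3447 ≈ 11.345

11.345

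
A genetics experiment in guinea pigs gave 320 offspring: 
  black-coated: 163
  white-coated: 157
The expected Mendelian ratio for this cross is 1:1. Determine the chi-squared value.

0.113

Expected counts for N = 320 under a 1:1 ratio (total parts = 2):
  black-coated: 320 × 1/2 = 160
  white-coated: 320 × 1/2 = 160
χ² = Σ (O − E)² / E
  black-coated: (163 − 160)² / 160 = 0.0563
  white-coated: (157 − 160)² / 160 = 0.0563
χ² = 0.0563 + 0.0563 = 0.1126 ≈ 0.113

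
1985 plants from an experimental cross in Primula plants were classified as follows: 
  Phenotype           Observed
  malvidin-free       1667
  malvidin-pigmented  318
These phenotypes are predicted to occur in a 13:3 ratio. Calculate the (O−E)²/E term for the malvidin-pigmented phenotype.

Under the 13:3 hypothesis (Σ ratio = 16, N = 1985):
  malvidin-free: 1985 × 13/16 = 1612.8125
  malvidin-pigmented: 1985 × 3/16 = 372.1875
Contribution of malvidin-pigmented: (318 − 372.1875)² / 372.1875 = 7.8893

7.889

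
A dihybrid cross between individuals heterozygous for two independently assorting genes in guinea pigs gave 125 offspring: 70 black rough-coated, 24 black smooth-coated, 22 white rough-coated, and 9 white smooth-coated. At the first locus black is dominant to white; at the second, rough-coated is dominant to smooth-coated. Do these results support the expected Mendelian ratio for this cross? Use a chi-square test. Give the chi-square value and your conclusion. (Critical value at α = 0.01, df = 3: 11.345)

A dihybrid F₂ with independent assortment and complete dominance at both loci gives a 9:3:3:1 phenotypic ratio.
Under the 9:3:3:1 hypothesis (Σ ratio = 16, N = 125):
  black rough-coated: 125 × 9/16 = 70.3125
  black smooth-coated: 125 × 3/16 = 23.4375
  white rough-coated: 125 × 3/16 = 23.4375
  white smooth-coated: 125 × 1/16 = 7.8125
χ² = Σ (O − E)² / E
  black rough-coated: (70 − 70.3125)² / 70.3125 = 0.0014
  black smooth-coated: (24 − 23.4375)² / 23.4375 = 0.0135
  white rough-coated: (22 − 23.4375)² / 23.4375 = 0.0882
  white smooth-coated: (9 − 7.8125)² / 7.8125 = 0.1805
χ² = 0.0014 + 0.0135 + 0.0882 + 0.1805 = 0.2836 ≈ 0.284
Degrees of freedom = 4 − 1 = 3; critical value at α = 0.01 is 11.345.
Since 0.284 < 11.345, we fail to reject the null hypothesis — the data are consistent with the 9:3:3:1 ratio.

0.284; consistent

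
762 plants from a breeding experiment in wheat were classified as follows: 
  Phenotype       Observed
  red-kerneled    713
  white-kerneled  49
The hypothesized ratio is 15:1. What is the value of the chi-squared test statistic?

Under the 15:1 hypothesis (Σ ratio = 16, N = 762):
  red-kerneled: 762 × 15/16 = 714.375
  white-kerneled: 762 × 1/16 = 47.625
χ² = Σ (O − E)² / E
  red-kerneled: (713 − 714.375)² / 714.375 = 0.0026
  white-kerneled: (49 − 47.625)² / 47.625 = 0.0397
χ² = 0.0026 + 0.0397 = 0.0423 ≈ 0.042

0.042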